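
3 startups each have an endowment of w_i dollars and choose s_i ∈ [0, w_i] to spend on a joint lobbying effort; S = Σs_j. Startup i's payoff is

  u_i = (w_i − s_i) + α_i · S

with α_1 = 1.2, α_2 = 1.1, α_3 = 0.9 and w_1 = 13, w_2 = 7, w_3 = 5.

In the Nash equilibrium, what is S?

∂u_i/∂s_i = α_i − 1, so startup i contributes w_i if α_i > 1, else 0.
α_i > 1 for i ∈ {1, 2}; NE contributions (13, 7, 0), S = 20.

20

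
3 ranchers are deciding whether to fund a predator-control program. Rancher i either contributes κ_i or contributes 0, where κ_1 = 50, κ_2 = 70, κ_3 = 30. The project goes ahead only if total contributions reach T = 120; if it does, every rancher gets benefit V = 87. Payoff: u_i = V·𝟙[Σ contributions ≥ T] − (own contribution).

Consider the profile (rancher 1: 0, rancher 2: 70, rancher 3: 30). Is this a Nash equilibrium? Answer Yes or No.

Total = 100 < 120: not provided.
Rancher 1 (pledges 0, payoff 0): pledging 50 → total 150, payoff 37. Profitable deviation.

No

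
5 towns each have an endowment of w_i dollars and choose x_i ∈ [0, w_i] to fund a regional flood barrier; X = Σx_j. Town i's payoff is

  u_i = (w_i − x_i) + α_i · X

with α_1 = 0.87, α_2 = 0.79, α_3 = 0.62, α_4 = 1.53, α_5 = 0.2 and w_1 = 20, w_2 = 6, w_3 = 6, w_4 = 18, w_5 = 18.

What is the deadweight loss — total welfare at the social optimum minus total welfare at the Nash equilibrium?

150.5

∂u_i/∂x_i = α_i − 1, so town i contributes w_i if α_i > 1, else 0.
α_i > 1 for i ∈ {4}; NE contributions (0, 0, 0, 18, 0), X = 18.
W^NE = Σw_i − X^NE + (Σα_i)·X^NE = 68 + 3.01·18 = 122.18.
Planner: ∂(Σu_j)/∂x_i = Σα_j − 1 = 3.01 > 0, so everyone contributes w_i; X^SO = 68, W^SO = 68 + 3.01·68 = 272.68.
Deadweight loss = 150.5.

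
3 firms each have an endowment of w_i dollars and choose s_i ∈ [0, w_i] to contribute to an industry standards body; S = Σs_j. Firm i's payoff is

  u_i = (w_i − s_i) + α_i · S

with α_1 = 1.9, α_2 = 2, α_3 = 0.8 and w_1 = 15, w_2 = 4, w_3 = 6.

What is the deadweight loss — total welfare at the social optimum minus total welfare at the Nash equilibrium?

∂u_i/∂s_i = α_i − 1, so firm i contributes w_i if α_i > 1, else 0.
α_i > 1 for i ∈ {1, 2}; NE contributions (15, 4, 0), S = 19.
W^NE = Σw_i − S^NE + (Σα_i)·S^NE = 25 + 3.7·19 = 95.3.
Planner: ∂(Σu_j)/∂s_i = Σα_j − 1 = 3.7 > 0, so everyone contributes w_i; S^SO = 25, W^SO = 25 + 3.7·25 = 117.5.
Deadweight loss = 22.2.

22.2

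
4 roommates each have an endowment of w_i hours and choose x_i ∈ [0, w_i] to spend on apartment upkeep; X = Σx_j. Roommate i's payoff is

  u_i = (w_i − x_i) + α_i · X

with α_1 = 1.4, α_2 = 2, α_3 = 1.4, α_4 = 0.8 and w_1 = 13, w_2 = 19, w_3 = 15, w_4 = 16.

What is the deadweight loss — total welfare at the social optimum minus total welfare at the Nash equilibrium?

∂u_i/∂x_i = α_i − 1, so roommate i contributes w_i if α_i > 1, else 0.
α_i > 1 for i ∈ {1, 2, 3}; NE contributions (13, 19, 15, 0), X = 47.
W^NE = Σw_i − X^NE + (Σα_i)·X^NE = 63 + 4.6·47 = 279.2.
Planner: ∂(Σu_j)/∂x_i = Σα_j − 1 = 4.6 > 0, so everyone contributes w_i; X^SO = 63, W^SO = 63 + 4.6·63 = 352.8.
Deadweight loss = 73.6.

73.6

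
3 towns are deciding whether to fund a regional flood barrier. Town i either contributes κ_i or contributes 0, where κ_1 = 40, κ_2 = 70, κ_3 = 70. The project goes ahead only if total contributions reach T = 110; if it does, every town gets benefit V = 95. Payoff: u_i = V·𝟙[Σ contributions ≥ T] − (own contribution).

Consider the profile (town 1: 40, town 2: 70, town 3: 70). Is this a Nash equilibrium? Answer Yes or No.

Total = 180 ≥ 110: provided.
Town 1 (pledges 40, payoff 55): dropping to 0 → total 140, payoff 95. Profitable deviation.

No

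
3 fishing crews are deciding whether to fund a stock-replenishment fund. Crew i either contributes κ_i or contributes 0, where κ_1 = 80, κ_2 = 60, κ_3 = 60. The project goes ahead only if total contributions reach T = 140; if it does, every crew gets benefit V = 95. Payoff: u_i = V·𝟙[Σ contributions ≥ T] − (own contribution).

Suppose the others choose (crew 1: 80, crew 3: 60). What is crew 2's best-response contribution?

0

Others' total = 140 ≥ 140; contributing adds cost 60 for no extra benefit.
Best response: 0.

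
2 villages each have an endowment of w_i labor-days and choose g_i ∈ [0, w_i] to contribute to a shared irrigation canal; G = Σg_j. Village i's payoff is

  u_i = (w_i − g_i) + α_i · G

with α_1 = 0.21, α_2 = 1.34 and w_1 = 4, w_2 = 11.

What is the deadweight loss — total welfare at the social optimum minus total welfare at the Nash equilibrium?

∂u_i/∂g_i = α_i − 1, so village i contributes w_i if α_i > 1, else 0.
α_i > 1 for i ∈ {2}; NE contributions (0, 11), G = 11.
W^NE = Σw_i − G^NE + (Σα_i)·G^NE = 15 + 0.55·11 = 21.05.
Planner: ∂(Σu_j)/∂g_i = Σα_j − 1 = 0.55 > 0, so everyone contributes w_i; G^SO = 15, W^SO = 15 + 0.55·15 = 23.25.
Deadweight loss = 2.2.

2.2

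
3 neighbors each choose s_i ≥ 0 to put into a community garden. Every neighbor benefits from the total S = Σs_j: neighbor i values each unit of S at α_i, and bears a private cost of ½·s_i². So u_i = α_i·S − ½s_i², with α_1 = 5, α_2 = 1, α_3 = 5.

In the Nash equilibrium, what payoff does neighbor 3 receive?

Neighbor i's FOC: ∂u_i/∂s_i = α_i − s_i = 0, so s_i* = α_i.
NE contributions = (5, 1, 5); S = 11.
u_3 = α_3·S − ½·(s_3)² = 5·11 − ½·5² = 42.5.

42.5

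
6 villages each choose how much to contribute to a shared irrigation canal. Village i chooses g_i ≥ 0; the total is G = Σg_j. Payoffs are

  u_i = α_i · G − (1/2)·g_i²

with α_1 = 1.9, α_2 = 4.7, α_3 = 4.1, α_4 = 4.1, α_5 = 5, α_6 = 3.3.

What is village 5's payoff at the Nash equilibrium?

103

Village i's FOC: ∂u_i/∂g_i = α_i − g_i = 0, so g_i* = α_i.
NE contributions = (1.9, 4.7, 4.1, 4.1, 5, 3.3); G = 23.1.
u_5 = α_5·G − ½·(g_5)² = 5·23.1 − ½·5² = 103.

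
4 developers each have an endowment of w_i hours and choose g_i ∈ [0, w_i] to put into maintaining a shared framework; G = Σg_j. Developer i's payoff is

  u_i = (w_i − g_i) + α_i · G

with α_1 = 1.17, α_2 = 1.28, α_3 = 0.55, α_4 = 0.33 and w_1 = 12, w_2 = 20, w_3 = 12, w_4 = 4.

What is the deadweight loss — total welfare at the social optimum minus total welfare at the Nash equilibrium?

∂u_i/∂g_i = α_i − 1, so developer i contributes w_i if α_i > 1, else 0.
α_i > 1 for i ∈ {1, 2}; NE contributions (12, 20, 0, 0), G = 32.
W^NE = Σw_i − G^NE + (Σα_i)·G^NE = 48 + 2.33·32 = 122.56.
Planner: ∂(Σu_j)/∂g_i = Σα_j − 1 = 2.33 > 0, so everyone contributes w_i; G^SO = 48, W^SO = 48 + 2.33·48 = 159.84.
Deadweight loss = 37.28.

37.28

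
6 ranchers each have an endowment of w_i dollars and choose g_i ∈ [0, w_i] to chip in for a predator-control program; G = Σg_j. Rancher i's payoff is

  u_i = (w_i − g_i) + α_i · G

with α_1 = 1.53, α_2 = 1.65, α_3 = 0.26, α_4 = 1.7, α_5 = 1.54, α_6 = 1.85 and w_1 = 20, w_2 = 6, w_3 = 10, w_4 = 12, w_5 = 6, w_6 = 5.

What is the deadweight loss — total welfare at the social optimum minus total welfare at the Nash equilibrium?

∂u_i/∂g_i = α_i − 1, so rancher i contributes w_i if α_i > 1, else 0.
α_i > 1 for i ∈ {1, 2, 4, 5, 6}; NE contributions (20, 6, 0, 12, 6, 5), G = 49.
W^NE = Σw_i − G^NE + (Σα_i)·G^NE = 59 + 7.53·49 = 427.97.
Planner: ∂(Σu_j)/∂g_i = Σα_j − 1 = 7.53 > 0, so everyone contributes w_i; G^SO = 59, W^SO = 59 + 7.53·59 = 503.27.
Deadweight loss = 75.3.

75.3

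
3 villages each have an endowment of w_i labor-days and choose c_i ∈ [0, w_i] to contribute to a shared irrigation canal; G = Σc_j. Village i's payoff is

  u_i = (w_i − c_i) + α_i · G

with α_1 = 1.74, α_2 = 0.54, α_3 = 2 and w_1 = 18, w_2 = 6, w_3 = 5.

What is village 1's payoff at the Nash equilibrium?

40.02

∂u_i/∂c_i = α_i − 1, so village i contributes w_i if α_i > 1, else 0.
α_i > 1 for i ∈ {1, 3}; NE contributions (18, 0, 5), G = 23.
u_1 = (18 − 18) + 1.74·23 = 40.02.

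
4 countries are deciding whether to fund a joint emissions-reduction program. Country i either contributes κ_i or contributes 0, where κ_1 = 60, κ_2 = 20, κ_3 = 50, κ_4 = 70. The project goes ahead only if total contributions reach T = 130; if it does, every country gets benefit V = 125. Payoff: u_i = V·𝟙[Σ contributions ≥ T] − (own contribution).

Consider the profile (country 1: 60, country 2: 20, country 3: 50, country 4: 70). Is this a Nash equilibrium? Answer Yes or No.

No

Total = 200 ≥ 130: provided.
Country 1 (pledges 60, payoff 65): dropping to 0 → total 140, payoff 125. Profitable deviation.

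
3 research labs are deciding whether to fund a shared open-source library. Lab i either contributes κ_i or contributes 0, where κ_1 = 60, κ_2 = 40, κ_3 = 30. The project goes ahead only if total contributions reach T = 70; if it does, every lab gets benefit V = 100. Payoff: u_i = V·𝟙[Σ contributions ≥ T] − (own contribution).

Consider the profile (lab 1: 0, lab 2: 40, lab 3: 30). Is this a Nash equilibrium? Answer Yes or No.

Total = 70 ≥ 70: provided.
Lab 1 (pledges 0, payoff 100): pledging 60 → total 130, payoff 40. No gain.
Lab 2 (pledges 40, payoff 60): dropping to 0 → total 30, payoff 0. No gain.
Lab 3 (pledges 30, payoff 70): dropping to 0 → total 40, payoff 0. No gain.

Yes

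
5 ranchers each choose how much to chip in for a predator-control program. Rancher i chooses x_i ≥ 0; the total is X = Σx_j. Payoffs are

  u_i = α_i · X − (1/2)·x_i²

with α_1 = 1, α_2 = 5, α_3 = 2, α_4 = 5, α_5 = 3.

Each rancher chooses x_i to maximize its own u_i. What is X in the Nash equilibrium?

Rancher i's FOC: ∂u_i/∂x_i = α_i − x_i = 0, so x_i* = α_i.
NE contributions = (1, 5, 2, 5, 3); X = 16.

16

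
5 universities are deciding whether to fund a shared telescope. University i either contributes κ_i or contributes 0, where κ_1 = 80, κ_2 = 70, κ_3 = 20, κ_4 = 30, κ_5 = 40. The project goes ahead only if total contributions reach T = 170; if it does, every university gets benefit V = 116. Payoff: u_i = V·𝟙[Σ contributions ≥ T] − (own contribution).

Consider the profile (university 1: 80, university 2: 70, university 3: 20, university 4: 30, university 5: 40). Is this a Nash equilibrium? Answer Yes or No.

Total = 240 ≥ 170: provided.
University 1 (pledges 80, payoff 36): dropping to 0 → total 160, payoff 0. No gain.
University 2 (pledges 70, payoff 46): dropping to 0 → total 170, payoff 116. Profitable deviation.

No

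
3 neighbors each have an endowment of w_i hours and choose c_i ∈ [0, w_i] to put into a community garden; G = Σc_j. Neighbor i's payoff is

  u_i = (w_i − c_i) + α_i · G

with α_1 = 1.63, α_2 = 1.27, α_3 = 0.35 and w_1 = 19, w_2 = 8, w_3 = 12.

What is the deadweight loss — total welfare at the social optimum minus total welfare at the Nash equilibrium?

27

∂u_i/∂c_i = α_i − 1, so neighbor i contributes w_i if α_i > 1, else 0.
α_i > 1 for i ∈ {1, 2}; NE contributions (19, 8, 0), G = 27.
W^NE = Σw_i − G^NE + (Σα_i)·G^NE = 39 + 2.25·27 = 99.75.
Planner: ∂(Σu_j)/∂c_i = Σα_j − 1 = 2.25 > 0, so everyone contributes w_i; G^SO = 39, W^SO = 39 + 2.25·39 = 126.75.
Deadweight loss = 27.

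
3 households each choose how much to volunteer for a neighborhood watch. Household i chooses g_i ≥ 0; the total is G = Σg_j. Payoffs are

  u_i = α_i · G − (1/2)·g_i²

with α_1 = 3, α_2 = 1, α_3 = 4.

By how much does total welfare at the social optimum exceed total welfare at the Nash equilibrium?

45

Household i's FOC: ∂u_i/∂g_i = α_i − g_i = 0, so g_i* = α_i.
NE contributions = (3, 1, 4); G = 8.
W^NE = (Σα)·G − ½Σα_i² = 8² − ½·26 = 51.
Planner sets g_i = Σα_j = 8 for every i, so G^SO = 3·8 = 24.
W^SO = (Σα)·G^SO − ½·3·(Σα)² = (3/2)·8² = 96.
Deadweight loss = W^SO − W^NE = 45.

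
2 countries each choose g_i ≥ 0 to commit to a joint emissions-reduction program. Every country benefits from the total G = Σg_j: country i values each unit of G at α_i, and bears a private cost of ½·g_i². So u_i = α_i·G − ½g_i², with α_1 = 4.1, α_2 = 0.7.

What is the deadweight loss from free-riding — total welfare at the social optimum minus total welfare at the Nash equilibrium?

8.65

Country i's FOC: ∂u_i/∂g_i = α_i − g_i = 0, so g_i* = α_i.
NE contributions = (4.1, 0.7); G = 4.8.
W^NE = (Σα)·G − ½Σα_i² = 4.8² − ½·17.3 = 14.39.
Planner sets g_i = Σα_j = 4.8 for every i, so G^SO = 2·4.8 = 9.6.
W^SO = (Σα)·G^SO − ½·2·(Σα)² = (2/2)·4.8² = 23.04.
Deadweight loss = W^SO − W^NE = 8.65.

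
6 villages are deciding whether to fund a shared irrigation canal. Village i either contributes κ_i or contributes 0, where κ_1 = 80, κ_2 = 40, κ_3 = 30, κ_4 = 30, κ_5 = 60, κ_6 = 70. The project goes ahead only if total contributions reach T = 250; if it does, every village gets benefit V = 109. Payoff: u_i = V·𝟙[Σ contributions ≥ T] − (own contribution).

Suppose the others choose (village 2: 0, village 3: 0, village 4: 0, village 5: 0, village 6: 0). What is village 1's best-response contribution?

0

Others' total = 0. Even contributing 80 gives 80 < 250: no benefit either way.
Best response: 0.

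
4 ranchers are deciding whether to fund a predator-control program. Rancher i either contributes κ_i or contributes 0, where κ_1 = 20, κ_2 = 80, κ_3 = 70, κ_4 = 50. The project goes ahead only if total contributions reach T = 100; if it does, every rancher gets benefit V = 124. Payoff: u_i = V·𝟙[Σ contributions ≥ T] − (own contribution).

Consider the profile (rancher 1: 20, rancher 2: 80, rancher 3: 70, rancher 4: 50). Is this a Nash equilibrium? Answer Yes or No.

No

Total = 220 ≥ 100: provided.
Rancher 1 (pledges 20, payoff 104): dropping to 0 → total 200, payoff 124. Profitable deviation.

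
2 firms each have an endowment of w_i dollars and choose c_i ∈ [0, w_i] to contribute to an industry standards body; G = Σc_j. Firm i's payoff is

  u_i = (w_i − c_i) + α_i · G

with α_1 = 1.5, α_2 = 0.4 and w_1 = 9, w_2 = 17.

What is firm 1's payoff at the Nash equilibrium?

∂u_i/∂c_i = α_i − 1, so firm i contributes w_i if α_i > 1, else 0.
α_i > 1 for i ∈ {1}; NE contributions (9, 0), G = 9.
u_1 = (9 − 9) + 1.5·9 = 13.5.

13.5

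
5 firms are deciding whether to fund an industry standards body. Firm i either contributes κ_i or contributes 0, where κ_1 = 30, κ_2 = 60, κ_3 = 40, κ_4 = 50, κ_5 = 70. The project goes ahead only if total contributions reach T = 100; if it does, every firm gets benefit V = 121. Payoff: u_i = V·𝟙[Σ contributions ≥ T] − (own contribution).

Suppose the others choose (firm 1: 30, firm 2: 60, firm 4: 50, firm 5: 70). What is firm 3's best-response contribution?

0

Others' total = 210 ≥ 100; contributing adds cost 40 for no extra benefit.
Best response: 0.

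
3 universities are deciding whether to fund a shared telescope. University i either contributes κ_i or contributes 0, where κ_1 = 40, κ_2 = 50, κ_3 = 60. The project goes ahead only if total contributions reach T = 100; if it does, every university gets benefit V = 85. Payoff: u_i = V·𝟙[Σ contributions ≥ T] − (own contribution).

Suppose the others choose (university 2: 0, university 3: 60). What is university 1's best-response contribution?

Others' total = 60. Contributing 40 brings total to 100 ≥ 100: gain V − κ_1 = 45.
Best response: 40.

40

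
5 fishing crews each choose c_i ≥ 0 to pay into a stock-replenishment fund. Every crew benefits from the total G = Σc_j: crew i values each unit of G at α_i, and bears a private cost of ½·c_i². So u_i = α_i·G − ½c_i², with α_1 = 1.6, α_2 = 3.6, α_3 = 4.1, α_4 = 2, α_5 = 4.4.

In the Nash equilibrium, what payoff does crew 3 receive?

55.965

Crew i's FOC: ∂u_i/∂c_i = α_i − c_i = 0, so c_i* = α_i.
NE contributions = (1.6, 3.6, 4.1, 2, 4.4); G = 15.7.
u_3 = α_3·G − ½·(c_3)² = 4.1·15.7 − ½·4.1² = 55.965.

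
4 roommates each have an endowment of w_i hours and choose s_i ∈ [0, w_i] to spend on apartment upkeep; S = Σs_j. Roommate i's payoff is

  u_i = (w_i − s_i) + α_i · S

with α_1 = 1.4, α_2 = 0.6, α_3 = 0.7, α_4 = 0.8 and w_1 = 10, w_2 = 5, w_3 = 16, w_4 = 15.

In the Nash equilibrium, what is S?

∂u_i/∂s_i = α_i − 1, so roommate i contributes w_i if α_i > 1, else 0.
α_i > 1 for i ∈ {1}; NE contributions (10, 0, 0, 0), S = 10.

10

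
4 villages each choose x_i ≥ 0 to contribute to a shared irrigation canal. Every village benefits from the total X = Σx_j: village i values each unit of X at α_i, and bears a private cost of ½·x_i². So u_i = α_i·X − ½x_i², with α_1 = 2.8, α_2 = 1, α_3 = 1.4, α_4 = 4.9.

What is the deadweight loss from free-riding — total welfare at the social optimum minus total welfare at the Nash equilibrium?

119.415

Village i's FOC: ∂u_i/∂x_i = α_i − x_i = 0, so x_i* = α_i.
NE contributions = (2.8, 1, 1.4, 4.9); X = 10.1.
W^NE = (Σα)·X − ½Σα_i² = 10.1² − ½·34.81 = 84.605.
Planner sets x_i = Σα_j = 10.1 for every i, so X^SO = 4·10.1 = 40.4.
W^SO = (Σα)·X^SO − ½·4·(Σα)² = (4/2)·10.1² = 204.02.
Deadweight loss = W^SO − W^NE = 119.415.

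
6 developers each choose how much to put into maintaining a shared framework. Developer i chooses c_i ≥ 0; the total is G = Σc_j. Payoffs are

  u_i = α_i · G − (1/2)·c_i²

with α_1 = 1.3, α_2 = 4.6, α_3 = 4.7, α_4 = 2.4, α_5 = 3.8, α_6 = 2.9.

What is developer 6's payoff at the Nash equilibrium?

52.925

Developer i's FOC: ∂u_i/∂c_i = α_i − c_i = 0, so c_i* = α_i.
NE contributions = (1.3, 4.6, 4.7, 2.4, 3.8, 2.9); G = 19.7.
u_6 = α_6·G − ½·(c_6)² = 2.9·19.7 − ½·2.9² = 52.925.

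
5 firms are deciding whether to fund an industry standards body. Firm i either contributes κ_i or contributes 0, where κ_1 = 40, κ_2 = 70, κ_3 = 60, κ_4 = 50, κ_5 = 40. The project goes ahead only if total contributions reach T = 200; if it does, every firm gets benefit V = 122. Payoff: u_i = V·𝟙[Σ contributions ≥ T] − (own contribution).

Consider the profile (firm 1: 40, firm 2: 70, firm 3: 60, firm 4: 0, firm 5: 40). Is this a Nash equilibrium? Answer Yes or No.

Total = 210 ≥ 200: provided.
Firm 1 (pledges 40, payoff 82): dropping to 0 → total 170, payoff 0. No gain.
Firm 2 (pledges 70, payoff 52): dropping to 0 → total 140, payoff 0. No gain.
Firm 3 (pledges 60, payoff 62): dropping to 0 → total 150, payoff 0. No gain.
Firm 4 (pledges 0, payoff 122): pledging 50 → total 260, payoff 72. No gain.
Firm 5 (pledges 40, payoff 82): dropping to 0 → total 170, payoff 0. No gain.

Yes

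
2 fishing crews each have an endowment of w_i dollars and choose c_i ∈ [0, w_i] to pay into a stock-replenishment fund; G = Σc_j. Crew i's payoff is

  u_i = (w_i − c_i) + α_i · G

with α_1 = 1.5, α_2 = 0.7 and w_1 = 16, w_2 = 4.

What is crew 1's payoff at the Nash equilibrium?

∂u_i/∂c_i = α_i − 1, so crew i contributes w_i if α_i > 1, else 0.
α_i > 1 for i ∈ {1}; NE contributions (16, 0), G = 16.
u_1 = (16 − 16) + 1.5·16 = 24.

24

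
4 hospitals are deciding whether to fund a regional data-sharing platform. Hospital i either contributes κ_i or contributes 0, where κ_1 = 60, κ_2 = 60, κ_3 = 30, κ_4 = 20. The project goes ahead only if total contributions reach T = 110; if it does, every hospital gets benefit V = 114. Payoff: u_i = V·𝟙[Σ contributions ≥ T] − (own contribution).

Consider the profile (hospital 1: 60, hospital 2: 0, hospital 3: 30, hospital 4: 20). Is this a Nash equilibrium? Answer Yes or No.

Total = 110 ≥ 110: provided.
Hospital 1 (pledges 60, payoff 54): dropping to 0 → total 50, payoff 0. No gain.
Hospital 2 (pledges 0, payoff 114): pledging 60 → total 170, payoff 54. No gain.
Hospital 3 (pledges 30, payoff 84): dropping to 0 → total 80, payoff 0. No gain.
Hospital 4 (pledges 20, payoff 94): dropping to 0 → total 90, payoff 0. No gain.

Yes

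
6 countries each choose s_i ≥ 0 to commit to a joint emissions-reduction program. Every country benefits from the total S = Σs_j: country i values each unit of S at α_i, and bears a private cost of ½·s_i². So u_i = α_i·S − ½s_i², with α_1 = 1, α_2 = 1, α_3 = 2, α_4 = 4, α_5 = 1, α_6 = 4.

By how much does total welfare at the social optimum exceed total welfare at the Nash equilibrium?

Country i's FOC: ∂u_i/∂s_i = α_i − s_i = 0, so s_i* = α_i.
NE contributions = (1, 1, 2, 4, 1, 4); S = 13.
W^NE = (Σα)·S − ½Σα_i² = 13² − ½·39 = 149.5.
Planner sets s_i = Σα_j = 13 for every i, so S^SO = 6·13 = 78.
W^SO = (Σα)·S^SO − ½·6·(Σα)² = (6/2)·13² = 507.
Deadweight loss = W^SO − W^NE = 357.5.

357.5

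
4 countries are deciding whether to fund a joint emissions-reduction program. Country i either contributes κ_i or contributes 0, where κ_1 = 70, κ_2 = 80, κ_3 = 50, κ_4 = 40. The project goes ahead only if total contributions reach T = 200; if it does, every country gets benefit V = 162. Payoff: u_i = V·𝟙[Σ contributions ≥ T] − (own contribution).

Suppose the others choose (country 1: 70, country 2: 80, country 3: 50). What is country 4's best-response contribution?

0

Others' total = 200 ≥ 200; contributing adds cost 40 for no extra benefit.
Best response: 0.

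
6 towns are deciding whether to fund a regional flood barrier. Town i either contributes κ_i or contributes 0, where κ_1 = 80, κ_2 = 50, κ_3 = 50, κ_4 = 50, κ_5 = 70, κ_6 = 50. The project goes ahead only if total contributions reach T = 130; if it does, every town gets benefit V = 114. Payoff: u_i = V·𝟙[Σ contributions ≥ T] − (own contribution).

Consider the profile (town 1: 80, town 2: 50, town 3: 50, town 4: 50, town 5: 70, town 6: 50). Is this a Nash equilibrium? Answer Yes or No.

Total = 350 ≥ 130: provided.
Town 1 (pledges 80, payoff 34): dropping to 0 → total 270, payoff 114. Profitable deviation.

No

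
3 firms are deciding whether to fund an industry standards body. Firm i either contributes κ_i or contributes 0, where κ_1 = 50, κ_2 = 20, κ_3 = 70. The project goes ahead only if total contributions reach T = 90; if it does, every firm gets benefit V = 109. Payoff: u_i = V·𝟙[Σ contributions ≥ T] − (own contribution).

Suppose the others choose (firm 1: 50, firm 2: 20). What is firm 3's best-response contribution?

Others' total = 70. Contributing 70 brings total to 140 ≥ 90: gain V − κ_3 = 39.
Best response: 70.

70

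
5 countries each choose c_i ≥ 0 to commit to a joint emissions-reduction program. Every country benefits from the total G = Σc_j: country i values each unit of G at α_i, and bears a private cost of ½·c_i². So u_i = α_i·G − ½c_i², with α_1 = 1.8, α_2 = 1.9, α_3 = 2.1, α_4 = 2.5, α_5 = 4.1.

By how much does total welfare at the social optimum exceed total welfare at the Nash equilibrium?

Country i's FOC: ∂u_i/∂c_i = α_i − c_i = 0, so c_i* = α_i.
NE contributions = (1.8, 1.9, 2.1, 2.5, 4.1); G = 12.4.
W^NE = (Σα)·G − ½Σα_i² = 12.4² − ½·34.32 = 136.6.
Planner sets c_i = Σα_j = 12.4 for every i, so G^SO = 5·12.4 = 62.
W^SO = (Σα)·G^SO − ½·5·(Σα)² = (5/2)·12.4² = 384.4.
Deadweight loss = W^SO − W^NE = 247.8.

247.8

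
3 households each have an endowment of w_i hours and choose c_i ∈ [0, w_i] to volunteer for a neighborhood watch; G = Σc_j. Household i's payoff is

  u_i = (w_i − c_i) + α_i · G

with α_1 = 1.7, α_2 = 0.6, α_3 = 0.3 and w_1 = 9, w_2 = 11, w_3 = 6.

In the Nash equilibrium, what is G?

9

∂u_i/∂c_i = α_i − 1, so household i contributes w_i if α_i > 1, else 0.
α_i > 1 for i ∈ {1}; NE contributions (9, 0, 0), G = 9.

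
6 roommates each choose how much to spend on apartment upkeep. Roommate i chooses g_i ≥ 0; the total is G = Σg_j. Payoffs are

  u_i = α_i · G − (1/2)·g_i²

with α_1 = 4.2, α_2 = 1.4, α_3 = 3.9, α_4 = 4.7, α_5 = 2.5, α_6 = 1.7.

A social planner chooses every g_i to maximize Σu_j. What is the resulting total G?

Planner FOC: ∂(Σu_j)/∂g_i = (Σα_j) − g_i = 0, so g_i^SO = Σα_j = 18.4 for every i; G^SO = 110.4.

110.4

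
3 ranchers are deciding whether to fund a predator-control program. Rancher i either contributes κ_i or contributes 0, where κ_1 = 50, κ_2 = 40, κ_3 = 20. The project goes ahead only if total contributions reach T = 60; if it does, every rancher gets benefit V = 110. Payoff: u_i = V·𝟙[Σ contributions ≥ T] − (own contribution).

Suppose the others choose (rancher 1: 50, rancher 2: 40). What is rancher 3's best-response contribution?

0

Others' total = 90 ≥ 60; contributing adds cost 20 for no extra benefit.
Best response: 0.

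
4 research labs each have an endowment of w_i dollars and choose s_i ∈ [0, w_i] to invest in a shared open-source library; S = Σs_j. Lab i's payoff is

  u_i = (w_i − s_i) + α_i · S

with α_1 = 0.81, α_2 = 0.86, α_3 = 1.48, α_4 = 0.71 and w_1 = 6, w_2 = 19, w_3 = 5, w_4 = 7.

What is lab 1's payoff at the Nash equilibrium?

10.05

∂u_i/∂s_i = α_i − 1, so lab i contributes w_i if α_i > 1, else 0.
α_i > 1 for i ∈ {3}; NE contributions (0, 0, 5, 0), S = 5.
u_1 = (6 − 0) + 0.81·5 = 10.05.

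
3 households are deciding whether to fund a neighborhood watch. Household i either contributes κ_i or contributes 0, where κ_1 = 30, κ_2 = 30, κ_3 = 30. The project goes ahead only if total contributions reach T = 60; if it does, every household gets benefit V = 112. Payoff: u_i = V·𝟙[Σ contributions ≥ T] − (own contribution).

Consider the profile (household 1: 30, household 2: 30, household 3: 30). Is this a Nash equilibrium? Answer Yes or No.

No

Total = 90 ≥ 60: provided.
Household 1 (pledges 30, payoff 82): dropping to 0 → total 60, payoff 112. Profitable deviation.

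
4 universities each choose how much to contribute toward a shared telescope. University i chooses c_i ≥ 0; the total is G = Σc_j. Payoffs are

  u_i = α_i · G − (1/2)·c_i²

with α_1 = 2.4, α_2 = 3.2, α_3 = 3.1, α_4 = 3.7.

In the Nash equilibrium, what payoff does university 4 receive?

39.035

University i's FOC: ∂u_i/∂c_i = α_i − c_i = 0, so c_i* = α_i.
NE contributions = (2.4, 3.2, 3.1, 3.7); G = 12.4.
u_4 = α_4·G − ½·(c_4)² = 3.7·12.4 − ½·3.7² = 39.035.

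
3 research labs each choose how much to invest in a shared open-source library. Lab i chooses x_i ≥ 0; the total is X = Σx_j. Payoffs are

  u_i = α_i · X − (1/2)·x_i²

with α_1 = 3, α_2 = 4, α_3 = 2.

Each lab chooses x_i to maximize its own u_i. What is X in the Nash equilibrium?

Lab i's FOC: ∂u_i/∂x_i = α_i − x_i = 0, so x_i* = α_i.
NE contributions = (3, 4, 2); X = 9.

9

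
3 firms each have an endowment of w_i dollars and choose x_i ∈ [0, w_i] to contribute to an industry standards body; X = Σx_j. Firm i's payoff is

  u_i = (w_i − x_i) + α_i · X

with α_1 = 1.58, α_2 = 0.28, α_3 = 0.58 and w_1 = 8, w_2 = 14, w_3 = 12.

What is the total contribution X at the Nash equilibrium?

8

∂u_i/∂x_i = α_i − 1, so firm i contributes w_i if α_i > 1, else 0.
α_i > 1 for i ∈ {1}; NE contributions (8, 0, 0), X = 8.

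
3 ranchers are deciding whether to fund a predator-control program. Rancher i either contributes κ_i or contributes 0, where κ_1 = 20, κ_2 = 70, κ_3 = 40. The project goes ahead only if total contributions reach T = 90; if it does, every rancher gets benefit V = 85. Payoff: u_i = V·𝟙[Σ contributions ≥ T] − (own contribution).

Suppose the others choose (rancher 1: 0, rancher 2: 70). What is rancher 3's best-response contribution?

Others' total = 70. Contributing 40 brings total to 110 ≥ 90: gain V − κ_3 = 45.
Best response: 40.

40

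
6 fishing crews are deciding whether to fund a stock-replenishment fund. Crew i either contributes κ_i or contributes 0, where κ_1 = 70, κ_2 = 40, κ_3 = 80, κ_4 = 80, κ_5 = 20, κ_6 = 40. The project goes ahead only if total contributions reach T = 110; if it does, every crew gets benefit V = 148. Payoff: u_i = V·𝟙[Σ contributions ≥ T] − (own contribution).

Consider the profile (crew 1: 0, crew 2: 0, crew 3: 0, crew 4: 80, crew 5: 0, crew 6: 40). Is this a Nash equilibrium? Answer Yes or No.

Yes

Total = 120 ≥ 110: provided.
Crew 1 (pledges 0, payoff 148): pledging 70 → total 190, payoff 78. No gain.
Crew 2 (pledges 0, payoff 148): pledging 40 → total 160, payoff 108. No gain.
Crew 3 (pledges 0, payoff 148): pledging 80 → total 200, payoff 68. No gain.
Crew 4 (pledges 80, payoff 68): dropping to 0 → total 40, payoff 0. No gain.
Crew 5 (pledges 0, payoff 148): pledging 20 → total 140, payoff 128. No gain.
Crew 6 (pledges 40, payoff 108): dropping to 0 → total 80, payoff 0. No gain.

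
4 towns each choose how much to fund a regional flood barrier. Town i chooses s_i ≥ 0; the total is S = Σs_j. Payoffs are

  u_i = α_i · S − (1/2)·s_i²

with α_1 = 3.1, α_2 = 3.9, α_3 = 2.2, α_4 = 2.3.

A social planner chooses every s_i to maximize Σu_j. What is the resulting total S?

Planner FOC: ∂(Σu_j)/∂s_i = (Σα_j) − s_i = 0, so s_i^SO = Σα_j = 11.5 for every i; S^SO = 46.

46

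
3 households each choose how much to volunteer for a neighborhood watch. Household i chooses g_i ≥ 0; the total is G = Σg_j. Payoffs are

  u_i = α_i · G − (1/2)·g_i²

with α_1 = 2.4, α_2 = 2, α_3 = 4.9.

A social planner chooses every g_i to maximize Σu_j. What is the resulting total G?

Planner FOC: ∂(Σu_j)/∂g_i = (Σα_j) − g_i = 0, so g_i^SO = Σα_j = 9.3 for every i; G^SO = 27.9.

27.9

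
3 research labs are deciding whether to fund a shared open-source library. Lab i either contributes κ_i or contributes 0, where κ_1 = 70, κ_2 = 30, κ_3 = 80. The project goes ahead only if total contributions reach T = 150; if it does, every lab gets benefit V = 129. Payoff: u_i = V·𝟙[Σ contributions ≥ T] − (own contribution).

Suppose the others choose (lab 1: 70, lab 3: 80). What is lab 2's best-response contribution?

Others' total = 150 ≥ 150; contributing adds cost 30 for no extra benefit.
Best response: 0.

0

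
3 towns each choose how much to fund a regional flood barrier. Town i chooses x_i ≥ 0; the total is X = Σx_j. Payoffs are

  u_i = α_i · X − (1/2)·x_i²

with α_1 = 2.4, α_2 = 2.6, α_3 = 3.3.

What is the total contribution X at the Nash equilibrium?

8.3

Town i's FOC: ∂u_i/∂x_i = α_i − x_i = 0, so x_i* = α_i.
NE contributions = (2.4, 2.6, 3.3); X = 8.3.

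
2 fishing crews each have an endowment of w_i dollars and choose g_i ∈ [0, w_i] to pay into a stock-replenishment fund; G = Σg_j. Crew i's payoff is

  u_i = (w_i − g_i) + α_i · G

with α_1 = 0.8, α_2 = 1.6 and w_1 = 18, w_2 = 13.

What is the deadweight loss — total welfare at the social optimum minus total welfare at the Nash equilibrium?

∂u_i/∂g_i = α_i − 1, so crew i contributes w_i if α_i > 1, else 0.
α_i > 1 for i ∈ {2}; NE contributions (0, 13), G = 13.
W^NE = Σw_i − G^NE + (Σα_i)·G^NE = 31 + 1.4·13 = 49.2.
Planner: ∂(Σu_j)/∂g_i = Σα_j − 1 = 1.4 > 0, so everyone contributes w_i; G^SO = 31, W^SO = 31 + 1.4·31 = 74.4.
Deadweight loss = 25.2.

25.2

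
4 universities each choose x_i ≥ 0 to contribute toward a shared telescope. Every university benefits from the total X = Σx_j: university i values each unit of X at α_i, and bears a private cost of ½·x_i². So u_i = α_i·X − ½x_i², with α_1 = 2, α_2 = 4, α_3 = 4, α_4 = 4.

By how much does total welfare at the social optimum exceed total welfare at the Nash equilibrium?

222

University i's FOC: ∂u_i/∂x_i = α_i − x_i = 0, so x_i* = α_i.
NE contributions = (2, 4, 4, 4); X = 14.
W^NE = (Σα)·X − ½Σα_i² = 14² − ½·52 = 170.
Planner sets x_i = Σα_j = 14 for every i, so X^SO = 4·14 = 56.
W^SO = (Σα)·X^SO − ½·4·(Σα)² = (4/2)·14² = 392.
Deadweight loss = W^SO − W^NE = 222.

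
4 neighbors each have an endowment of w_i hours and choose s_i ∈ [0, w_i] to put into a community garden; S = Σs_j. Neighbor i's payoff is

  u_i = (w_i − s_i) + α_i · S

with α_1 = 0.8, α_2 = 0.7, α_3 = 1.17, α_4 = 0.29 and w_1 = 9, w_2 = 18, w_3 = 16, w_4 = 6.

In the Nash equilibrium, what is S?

∂u_i/∂s_i = α_i − 1, so neighbor i contributes w_i if α_i > 1, else 0.
α_i > 1 for i ∈ {3}; NE contributions (0, 0, 16, 0), S = 16.

16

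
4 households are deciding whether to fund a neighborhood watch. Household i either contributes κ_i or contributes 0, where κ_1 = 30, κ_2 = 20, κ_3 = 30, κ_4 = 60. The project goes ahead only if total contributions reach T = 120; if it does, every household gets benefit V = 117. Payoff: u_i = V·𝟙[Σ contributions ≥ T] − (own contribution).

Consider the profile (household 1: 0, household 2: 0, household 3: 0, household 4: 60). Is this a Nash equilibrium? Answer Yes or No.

Total = 60 < 120: not provided.
Household 1 (pledges 0, payoff 0): pledging 30 → total 90, payoff -30. No gain.
Household 2 (pledges 0, payoff 0): pledging 20 → total 80, payoff -20. No gain.
Household 3 (pledges 0, payoff 0): pledging 30 → total 90, payoff -30. No gain.
Household 4 (pledges 60, payoff -60): dropping to 0 → total 0, payoff 0. Profitable deviation.

No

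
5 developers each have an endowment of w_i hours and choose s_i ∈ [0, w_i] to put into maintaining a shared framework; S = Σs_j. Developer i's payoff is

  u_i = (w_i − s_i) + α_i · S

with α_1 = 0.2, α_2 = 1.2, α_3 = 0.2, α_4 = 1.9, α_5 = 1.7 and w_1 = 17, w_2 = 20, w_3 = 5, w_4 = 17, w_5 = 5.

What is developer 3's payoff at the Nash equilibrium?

13.4

∂u_i/∂s_i = α_i − 1, so developer i contributes w_i if α_i > 1, else 0.
α_i > 1 for i ∈ {2, 4, 5}; NE contributions (0, 20, 0, 17, 5), S = 42.
u_3 = (5 − 0) + 0.2·42 = 13.4.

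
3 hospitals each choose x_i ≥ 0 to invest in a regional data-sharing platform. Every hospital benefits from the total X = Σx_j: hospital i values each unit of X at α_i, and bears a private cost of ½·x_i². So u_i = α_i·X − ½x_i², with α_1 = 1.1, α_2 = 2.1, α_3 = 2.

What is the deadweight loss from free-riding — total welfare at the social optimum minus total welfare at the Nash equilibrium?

Hospital i's FOC: ∂u_i/∂x_i = α_i − x_i = 0, so x_i* = α_i.
NE contributions = (1.1, 2.1, 2); X = 5.2.
W^NE = (Σα)·X − ½Σα_i² = 5.2² − ½·9.62 = 22.23.
Planner sets x_i = Σα_j = 5.2 for every i, so X^SO = 3·5.2 = 15.6.
W^SO = (Σα)·X^SO − ½·3·(Σα)² = (3/2)·5.2² = 40.56.
Deadweight loss = W^SO − W^NE = 18.33.

18.33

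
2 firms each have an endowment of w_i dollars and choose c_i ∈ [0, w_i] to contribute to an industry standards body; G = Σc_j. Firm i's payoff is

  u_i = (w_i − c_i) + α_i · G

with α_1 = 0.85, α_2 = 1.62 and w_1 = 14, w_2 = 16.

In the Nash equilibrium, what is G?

∂u_i/∂c_i = α_i − 1, so firm i contributes w_i if α_i > 1, else 0.
α_i > 1 for i ∈ {2}; NE contributions (0, 16), G = 16.

16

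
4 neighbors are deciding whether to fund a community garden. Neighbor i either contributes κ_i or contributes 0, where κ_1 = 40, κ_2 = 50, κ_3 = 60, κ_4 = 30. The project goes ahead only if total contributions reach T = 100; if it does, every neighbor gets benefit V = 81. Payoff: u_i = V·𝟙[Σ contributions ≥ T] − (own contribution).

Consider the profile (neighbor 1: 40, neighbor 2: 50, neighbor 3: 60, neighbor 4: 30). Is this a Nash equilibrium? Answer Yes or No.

No

Total = 180 ≥ 100: provided.
Neighbor 1 (pledges 40, payoff 41): dropping to 0 → total 140, payoff 81. Profitable deviation.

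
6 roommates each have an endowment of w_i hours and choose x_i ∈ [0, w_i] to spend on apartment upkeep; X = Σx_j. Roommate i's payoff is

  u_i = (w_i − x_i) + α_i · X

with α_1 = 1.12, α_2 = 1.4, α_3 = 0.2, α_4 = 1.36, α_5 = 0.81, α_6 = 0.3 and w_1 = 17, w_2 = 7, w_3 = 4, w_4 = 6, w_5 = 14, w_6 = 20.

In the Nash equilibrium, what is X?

∂u_i/∂x_i = α_i − 1, so roommate i contributes w_i if α_i > 1, else 0.
α_i > 1 for i ∈ {1, 2, 4}; NE contributions (17, 7, 0, 6, 0, 0), X = 30.

30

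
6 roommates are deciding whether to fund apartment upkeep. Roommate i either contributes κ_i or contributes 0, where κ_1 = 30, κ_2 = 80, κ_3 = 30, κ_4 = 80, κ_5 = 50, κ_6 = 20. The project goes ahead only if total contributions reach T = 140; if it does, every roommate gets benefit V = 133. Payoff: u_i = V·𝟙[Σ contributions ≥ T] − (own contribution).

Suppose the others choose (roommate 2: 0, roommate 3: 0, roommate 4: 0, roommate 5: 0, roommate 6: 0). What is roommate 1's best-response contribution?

0

Others' total = 0. Even contributing 30 gives 30 < 140: no benefit either way.
Best response: 0.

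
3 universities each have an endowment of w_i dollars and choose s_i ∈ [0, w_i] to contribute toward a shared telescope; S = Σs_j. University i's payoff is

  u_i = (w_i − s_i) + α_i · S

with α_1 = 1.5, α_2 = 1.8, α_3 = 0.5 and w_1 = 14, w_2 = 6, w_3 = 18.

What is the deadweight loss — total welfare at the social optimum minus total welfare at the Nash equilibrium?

∂u_i/∂s_i = α_i − 1, so university i contributes w_i if α_i > 1, else 0.
α_i > 1 for i ∈ {1, 2}; NE contributions (14, 6, 0), S = 20.
W^NE = Σw_i − S^NE + (Σα_i)·S^NE = 38 + 2.8·20 = 94.
Planner: ∂(Σu_j)/∂s_i = Σα_j − 1 = 2.8 > 0, so everyone contributes w_i; S^SO = 38, W^SO = 38 + 2.8·38 = 144.4.
Deadweight loss = 50.4.

50.4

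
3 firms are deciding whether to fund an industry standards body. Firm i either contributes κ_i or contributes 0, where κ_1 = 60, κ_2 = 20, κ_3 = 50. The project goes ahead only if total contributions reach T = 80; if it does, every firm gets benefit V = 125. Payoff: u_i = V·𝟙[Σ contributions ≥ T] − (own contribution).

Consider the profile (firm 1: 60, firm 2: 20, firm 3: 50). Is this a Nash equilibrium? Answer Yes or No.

Total = 130 ≥ 80: provided.
Firm 1 (pledges 60, payoff 65): dropping to 0 → total 70, payoff 0. No gain.
Firm 2 (pledges 20, payoff 105): dropping to 0 → total 110, payoff 125. Profitable deviation.

No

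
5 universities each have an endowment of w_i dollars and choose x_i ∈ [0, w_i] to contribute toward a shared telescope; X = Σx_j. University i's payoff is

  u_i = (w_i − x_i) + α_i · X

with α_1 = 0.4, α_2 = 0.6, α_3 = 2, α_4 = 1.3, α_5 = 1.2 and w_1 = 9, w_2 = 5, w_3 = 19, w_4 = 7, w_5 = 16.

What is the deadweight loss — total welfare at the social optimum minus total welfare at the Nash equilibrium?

63

∂u_i/∂x_i = α_i − 1, so university i contributes w_i if α_i > 1, else 0.
α_i > 1 for i ∈ {3, 4, 5}; NE contributions (0, 0, 19, 7, 16), X = 42.
W^NE = Σw_i − X^NE + (Σα_i)·X^NE = 56 + 4.5·42 = 245.
Planner: ∂(Σu_j)/∂x_i = Σα_j − 1 = 4.5 > 0, so everyone contributes w_i; X^SO = 56, W^SO = 56 + 4.5·56 = 308.
Deadweight loss = 63.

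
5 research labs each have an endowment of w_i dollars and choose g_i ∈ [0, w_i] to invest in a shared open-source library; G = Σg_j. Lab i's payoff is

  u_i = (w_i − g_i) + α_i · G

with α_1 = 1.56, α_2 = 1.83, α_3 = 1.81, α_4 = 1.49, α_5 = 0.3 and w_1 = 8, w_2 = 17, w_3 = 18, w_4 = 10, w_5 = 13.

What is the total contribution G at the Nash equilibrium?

∂u_i/∂g_i = α_i − 1, so lab i contributes w_i if α_i > 1, else 0.
α_i > 1 for i ∈ {1, 2, 3, 4}; NE contributions (8, 17, 18, 10, 0), G = 53.

53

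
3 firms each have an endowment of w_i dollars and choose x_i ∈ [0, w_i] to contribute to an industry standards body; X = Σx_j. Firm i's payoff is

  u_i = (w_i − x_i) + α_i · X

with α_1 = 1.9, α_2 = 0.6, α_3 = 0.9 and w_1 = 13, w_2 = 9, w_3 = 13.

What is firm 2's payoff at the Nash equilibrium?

16.8

∂u_i/∂x_i = α_i − 1, so firm i contributes w_i if α_i > 1, else 0.
α_i > 1 for i ∈ {1}; NE contributions (13, 0, 0), X = 13.
u_2 = (9 − 0) + 0.6·13 = 16.8.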